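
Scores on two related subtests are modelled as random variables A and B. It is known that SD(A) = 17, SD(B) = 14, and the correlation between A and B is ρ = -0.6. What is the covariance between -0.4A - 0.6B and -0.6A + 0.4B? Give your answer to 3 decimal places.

V(A) = (17)² = 289;  V(B) = (14)² = 196
cov(A,B) = ρ·SD(A)·SD(B) = -0.6·17·14 = -142.8
cov(-0.4A - 0.6B, -0.6A + 0.4B) = (-0.4)(-0.6)V(A) + (-0.6)(0.4)V(B) + [(-0.4)(0.4) + (-0.6)(-0.6)]cov(A,B)
= 0.24·289 + -0.24·196 + 0.2·-142.8 = -6.24

-6.240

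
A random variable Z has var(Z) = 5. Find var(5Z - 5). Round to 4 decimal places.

var(5Z - 5) = (5)²·var(Z) = 25·5 = 125

125.0000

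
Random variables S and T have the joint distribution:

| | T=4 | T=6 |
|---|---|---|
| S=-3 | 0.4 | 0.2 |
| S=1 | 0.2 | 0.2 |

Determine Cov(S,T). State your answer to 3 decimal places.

E[S] = -1.4,  E[T] = 4.8
E[ST] = -6.4
Cov(S,T) = E[ST] − E[S]E[T] = -6.4 − (-1.4)(4.8) = 0.32

0.320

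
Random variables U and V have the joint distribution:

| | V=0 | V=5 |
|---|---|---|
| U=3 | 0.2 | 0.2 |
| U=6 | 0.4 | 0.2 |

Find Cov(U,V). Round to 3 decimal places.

E[U] = 4.8,  E[V] = 2
E[UV] = 9
Cov(U,V) = E[UV] − E[U]E[V] = 9 − (4.8)(2) = -0.6

-0.600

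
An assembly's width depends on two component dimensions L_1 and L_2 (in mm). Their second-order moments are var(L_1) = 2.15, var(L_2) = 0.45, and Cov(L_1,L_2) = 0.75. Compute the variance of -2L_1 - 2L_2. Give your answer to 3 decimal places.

16.400

var(-2L_1 - 2L_2) = (-2)²·var(L_1) + (-2)²·var(L_2) + 2·(-2)·(-2)·Cov(L_1,L_2)
= 4·2.15 + 4·0.45 + 8·0.75 = 16.4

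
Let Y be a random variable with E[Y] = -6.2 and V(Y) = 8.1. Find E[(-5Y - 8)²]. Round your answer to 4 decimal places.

731.5000

E[-5Y - 8] = -5·-6.2 − 8 = 23
V(-5Y - 8) = (-5)²·8.1 = 202.5
E[(-5Y - 8)²] = V((-5Y - 8)) + (E[(-5Y - 8)])² = 202.5 + (23)² = 731.5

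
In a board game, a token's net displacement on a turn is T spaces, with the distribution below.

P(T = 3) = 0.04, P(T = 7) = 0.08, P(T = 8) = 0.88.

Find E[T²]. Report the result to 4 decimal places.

E[T²] = (3)²(0.04) + (7)²(0.08) + (8)²(0.88) = 60.6

60.6000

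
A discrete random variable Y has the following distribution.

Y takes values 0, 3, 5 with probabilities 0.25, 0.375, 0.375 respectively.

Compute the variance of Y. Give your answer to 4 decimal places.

3.7500

E[Y] = (0)(0.25) + (3)(0.375) + (5)(0.375) = 3
E[Y²] = (0)²(0.25) + (3)²(0.375) + (5)²(0.375) = 12.75
V(Y) = E[Y²] − (E[Y])² = 12.75 − (3)² = 3.75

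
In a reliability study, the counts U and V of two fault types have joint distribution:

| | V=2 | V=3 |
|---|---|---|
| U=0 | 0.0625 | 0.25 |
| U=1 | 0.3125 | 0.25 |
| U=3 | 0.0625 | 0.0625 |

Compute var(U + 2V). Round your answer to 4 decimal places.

1.4336

E[U] = 0.9375,  E[V] = 2.5625,  E[UV] = 2.3125
var(U) = 1.6875 − (0.9375)² = 0.80859375;  var(V) = 6.8125 − (2.5625)² = 0.24609375
Cov(U,V) = 2.3125 − (0.9375)(2.5625) = -0.08984375
var(U + 2V) = (1)²·0.80859375 + (2)²·0.24609375 + 2·(1)·(2)·-0.08984375 = 1.43359375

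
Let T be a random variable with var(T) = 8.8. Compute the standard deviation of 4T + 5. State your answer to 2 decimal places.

11.87

var(4T + 5) = (4)²·8.8 = 140.8
sd(4T + 5) = √140.8 ≈ 11.87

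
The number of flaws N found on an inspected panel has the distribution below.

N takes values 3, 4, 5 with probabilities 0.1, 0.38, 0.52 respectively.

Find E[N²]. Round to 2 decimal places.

19.98

E[N²] = (3)²(0.1) + (4)²(0.38) + (5)²(0.52) = 19.98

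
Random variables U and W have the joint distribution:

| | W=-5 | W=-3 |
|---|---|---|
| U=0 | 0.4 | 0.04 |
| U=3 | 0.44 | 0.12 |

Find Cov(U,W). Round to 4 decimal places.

0.1824

E[U] = 1.68,  E[W] = -4.68
E[UW] = -7.68
Cov(U,W) = E[UW] − E[U]E[W] = -7.68 − (1.68)(-4.68) = 0.1824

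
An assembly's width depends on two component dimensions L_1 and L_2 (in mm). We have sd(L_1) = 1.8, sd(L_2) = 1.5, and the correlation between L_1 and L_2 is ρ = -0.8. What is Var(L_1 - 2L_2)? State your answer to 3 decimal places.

20.880

Var(L_1) = (1.8)² = 3.24;  Var(L_2) = (1.5)² = 2.25
cov(L_1,L_2) = ρ·sd(L_1)·sd(L_2) = -0.8·1.8·1.5 = -2.16
Var(L_1 - 2L_2) = (1)²·Var(L_1) + (-2)²·Var(L_2) + 2·(1)·(-2)·cov(L_1,L_2)
= 1·3.24 + 4·2.25 + -4·-2.16 = 20.88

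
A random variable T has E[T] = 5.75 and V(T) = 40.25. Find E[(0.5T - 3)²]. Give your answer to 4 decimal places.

E[0.5T - 3] = 0.5·5.75 − 3 = -0.125
V(0.5T - 3) = (0.5)²·40.25 = 10.0625
E[(0.5T - 3)²] = V((0.5T - 3)) + (E[(0.5T - 3)])² = 10.0625 + (-0.125)² = 10.078125

10.0781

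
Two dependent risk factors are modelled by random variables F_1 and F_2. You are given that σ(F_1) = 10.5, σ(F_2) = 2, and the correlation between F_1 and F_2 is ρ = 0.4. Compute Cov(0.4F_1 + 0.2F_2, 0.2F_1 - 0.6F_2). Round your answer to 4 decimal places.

6.6600

V(F_1) = (10.5)² = 110.25;  V(F_2) = (2)² = 4
Cov(F_1,F_2) = ρ·σ(F_1)·σ(F_2) = 0.4·10.5·2 = 8.4
Cov(0.4F_1 + 0.2F_2, 0.2F_1 - 0.6F_2) = (0.4)(0.2)V(F_1) + (0.2)(-0.6)V(F_2) + [(0.4)(-0.6) + (0.2)(0.2)]Cov(F_1,F_2)
= 0.08·110.25 + -0.12·4 + -0.2·8.4 = 6.66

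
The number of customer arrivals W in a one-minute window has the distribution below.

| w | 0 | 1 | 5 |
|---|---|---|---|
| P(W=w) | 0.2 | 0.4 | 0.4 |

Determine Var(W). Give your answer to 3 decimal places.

4.640

E[W] = (0)(0.2) + (1)(0.4) + (5)(0.4) = 2.4
E[W²] = (0)²(0.2) + (1)²(0.4) + (5)²(0.4) = 10.4
Var(W) = E[W²] − (E[W])² = 10.4 − (2.4)² = 4.64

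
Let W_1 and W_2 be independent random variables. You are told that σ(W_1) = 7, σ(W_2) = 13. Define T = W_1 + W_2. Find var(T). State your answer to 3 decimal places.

218.000

var(W_1) = 49, var(W_2) = 169
By independence, var(T) = (1)²var(W_1) + (1)²var(W_2)
= (1)²·49 + (1)²·169 = 218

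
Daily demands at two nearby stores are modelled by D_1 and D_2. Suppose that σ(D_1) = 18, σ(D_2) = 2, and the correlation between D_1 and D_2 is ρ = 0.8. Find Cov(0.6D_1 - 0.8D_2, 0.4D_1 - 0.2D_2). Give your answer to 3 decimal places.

65.728

Var(D_1) = (18)² = 324;  Var(D_2) = (2)² = 4
Cov(D_1,D_2) = ρ·σ(D_1)·σ(D_2) = 0.8·18·2 = 28.8
Cov(0.6D_1 - 0.8D_2, 0.4D_1 - 0.2D_2) = (0.6)(0.4)Var(D_1) + (-0.8)(-0.2)Var(D_2) + [(0.6)(-0.2) + (-0.8)(0.4)]Cov(D_1,D_2)
= 0.24·324 + 0.16·4 + -0.44·28.8 = 65.728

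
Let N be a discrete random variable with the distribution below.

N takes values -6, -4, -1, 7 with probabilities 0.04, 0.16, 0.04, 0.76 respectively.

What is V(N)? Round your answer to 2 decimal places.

E[N] = (-6)(0.04) + (-4)(0.16) + (-1)(0.04) + (7)(0.76) = 4.4
E[N²] = (-6)²(0.04) + (-4)²(0.16) + (-1)²(0.04) + (7)²(0.76) = 41.28
V(N) = E[N²] − (E[N])² = 41.28 − (4.4)² = 21.92

21.92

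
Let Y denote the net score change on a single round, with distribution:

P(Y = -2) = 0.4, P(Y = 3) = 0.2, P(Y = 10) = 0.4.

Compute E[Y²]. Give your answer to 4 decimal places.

E[Y²] = (-2)²(0.4) + (3)²(0.2) + (10)²(0.4) = 43.4

43.4000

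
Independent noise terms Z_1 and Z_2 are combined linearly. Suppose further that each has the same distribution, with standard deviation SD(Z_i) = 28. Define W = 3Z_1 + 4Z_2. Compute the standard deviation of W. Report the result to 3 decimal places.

Var(Z_i) = (28)² = 784
By independence, Var(W) = (3)²Var(Z_1) + (4)²Var(Z_2)
= (3)²·784 + (4)²·784 = 19600
SD(W) = √19600 ≈ 140.000

140.000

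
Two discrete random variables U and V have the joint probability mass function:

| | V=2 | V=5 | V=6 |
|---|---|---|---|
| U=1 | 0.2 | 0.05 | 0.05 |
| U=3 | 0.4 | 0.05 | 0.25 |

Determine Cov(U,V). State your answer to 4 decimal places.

E[U] = 2.4,  E[V] = 3.5
E[UV] = 8.6
Cov(U,V) = E[UV] − E[U]E[V] = 8.6 − (2.4)(3.5) = 0.2

0.2000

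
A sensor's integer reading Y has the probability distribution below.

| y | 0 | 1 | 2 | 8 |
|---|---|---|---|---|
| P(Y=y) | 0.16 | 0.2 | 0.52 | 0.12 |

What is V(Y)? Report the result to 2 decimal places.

5.12

E[Y] = (0)(0.16) + (1)(0.2) + (2)(0.52) + (8)(0.12) = 2.2
E[Y²] = (0)²(0.16) + (1)²(0.2) + (2)²(0.52) + (8)²(0.12) = 9.96
V(Y) = E[Y²] − (E[Y])² = 9.96 − (2.2)² = 5.12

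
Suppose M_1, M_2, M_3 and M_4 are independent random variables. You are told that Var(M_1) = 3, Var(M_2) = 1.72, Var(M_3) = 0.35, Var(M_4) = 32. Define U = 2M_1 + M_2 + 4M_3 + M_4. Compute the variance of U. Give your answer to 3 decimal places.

51.320

By independence, Var(U) = (2)²Var(M_1) + (1)²Var(M_2) + (4)²Var(M_3) + (1)²Var(M_4)
= (2)²·3 + (1)²·1.72 + (4)²·0.35 + (1)²·32 = 51.32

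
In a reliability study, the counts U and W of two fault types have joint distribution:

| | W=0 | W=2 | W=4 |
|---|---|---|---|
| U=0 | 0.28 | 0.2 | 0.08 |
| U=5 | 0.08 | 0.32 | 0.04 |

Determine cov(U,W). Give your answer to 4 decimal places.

E[U] = 2.2,  E[W] = 1.52
E[UW] = 4
cov(U,W) = E[UW] − E[U]E[W] = 4 − (2.2)(1.52) = 0.656

0.6560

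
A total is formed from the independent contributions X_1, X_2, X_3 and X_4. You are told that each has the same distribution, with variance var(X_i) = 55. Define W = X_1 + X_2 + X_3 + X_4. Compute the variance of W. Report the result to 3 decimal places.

By independence, var(W) = (1)²var(X_1) + (1)²var(X_2) + (1)²var(X_3) + (1)²var(X_4)
= (1)²·55 + (1)²·55 + (1)²·55 + (1)²·55 = 220

220.000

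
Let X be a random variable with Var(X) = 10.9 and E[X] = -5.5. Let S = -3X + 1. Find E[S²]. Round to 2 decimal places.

404.35

E[-3X + 1] = -3·-5.5 + 1 = 17.5
Var(-3X + 1) = (-3)²·10.9 = 98.1
E[S²] = Var(S) + (E[S])² = 98.1 + (17.5)² = 404.35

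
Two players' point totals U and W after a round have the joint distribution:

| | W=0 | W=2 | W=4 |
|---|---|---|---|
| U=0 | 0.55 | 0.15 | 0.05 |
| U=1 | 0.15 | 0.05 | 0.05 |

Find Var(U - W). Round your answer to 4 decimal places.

E[U] = 0.25,  E[W] = 0.8,  E[UW] = 0.3
Var(U) = 0.25 − (0.25)² = 0.1875;  Var(W) = 2.4 − (0.8)² = 1.76
cov(U,W) = 0.3 − (0.25)(0.8) = 0.1
Var(U - W) = (1)²·0.1875 + (-1)²·1.76 + 2·(1)·(-1)·0.1 = 1.7475

1.7475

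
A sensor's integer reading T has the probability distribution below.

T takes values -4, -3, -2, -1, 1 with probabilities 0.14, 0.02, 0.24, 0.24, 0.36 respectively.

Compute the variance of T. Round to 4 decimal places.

E[T] = (-4)(0.14) + (-3)(0.02) + (-2)(0.24) + (-1)(0.24) + (1)(0.36) = -0.98
E[T²] = (-4)²(0.14) + (-3)²(0.02) + (-2)²(0.24) + (-1)²(0.24) + (1)²(0.36) = 3.98
var(T) = E[T²] − (E[T])² = 3.98 − (-0.98)² = 3.0196

3.0196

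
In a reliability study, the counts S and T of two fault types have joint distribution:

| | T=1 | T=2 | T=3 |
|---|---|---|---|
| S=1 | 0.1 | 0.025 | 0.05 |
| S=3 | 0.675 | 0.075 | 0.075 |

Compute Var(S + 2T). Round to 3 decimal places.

1.978

E[S] = 2.65,  E[T] = 1.35,  E[ST] = 3.45
Var(S) = 7.6 − (2.65)² = 0.5775;  Var(T) = 2.3 − (1.35)² = 0.4775
Cov(S,T) = 3.45 − (2.65)(1.35) = -0.1275
Var(S + 2T) = (1)²·0.5775 + (2)²·0.4775 + 2·(1)·(2)·-0.1275 = 1.9775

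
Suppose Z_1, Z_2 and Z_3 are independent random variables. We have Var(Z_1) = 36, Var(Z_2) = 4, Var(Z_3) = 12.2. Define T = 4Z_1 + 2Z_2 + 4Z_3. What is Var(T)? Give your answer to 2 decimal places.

By independence, Var(T) = (4)²Var(Z_1) + (2)²Var(Z_2) + (4)²Var(Z_3)
= (4)²·36 + (2)²·4 + (4)²·12.2 = 787.2

787.20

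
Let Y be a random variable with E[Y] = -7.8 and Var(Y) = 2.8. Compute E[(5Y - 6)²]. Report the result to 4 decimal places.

2095.0000

E[5Y - 6] = 5·-7.8 − 6 = -45
Var(5Y - 6) = (5)²·2.8 = 70
E[(5Y - 6)²] = Var((5Y - 6)) + (E[(5Y - 6)])² = 70 + (-45)² = 2095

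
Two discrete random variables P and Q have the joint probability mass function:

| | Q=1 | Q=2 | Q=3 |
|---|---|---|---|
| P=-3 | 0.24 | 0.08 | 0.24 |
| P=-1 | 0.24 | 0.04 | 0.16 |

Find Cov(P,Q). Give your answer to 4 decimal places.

-0.0896

E[P] = -2.12,  E[Q] = 1.92
E[PQ] = -4.16
Cov(P,Q) = E[PQ] − E[P]E[Q] = -4.16 − (-2.12)(1.92) = -0.0896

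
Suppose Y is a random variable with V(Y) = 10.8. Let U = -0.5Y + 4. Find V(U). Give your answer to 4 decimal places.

2.7000

V(-0.5Y + 4) = (-0.5)²·V(Y) = 0.25·10.8 = 2.7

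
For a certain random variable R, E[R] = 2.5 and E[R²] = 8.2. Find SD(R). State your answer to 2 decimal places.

Var(R) = 8.2 − (2.5)² = 1.95
SD(R) = √1.95 ≈ 1.40

1.40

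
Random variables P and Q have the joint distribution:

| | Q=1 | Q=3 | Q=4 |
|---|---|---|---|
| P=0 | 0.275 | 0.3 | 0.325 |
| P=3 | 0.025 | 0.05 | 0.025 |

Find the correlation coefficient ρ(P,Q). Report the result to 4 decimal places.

E[P] = 0.3,  E[Q] = 2.75
E[PQ] = 0.825
Cov(P,Q) = E[PQ] − E[P]E[Q] = 0.825 − (0.3)(2.75) = 0
V(P) = 0.81,  V(Q) = 1.4875
ρ = 0 / √(0.81·1.4875) ≈ 0.0000

0.0000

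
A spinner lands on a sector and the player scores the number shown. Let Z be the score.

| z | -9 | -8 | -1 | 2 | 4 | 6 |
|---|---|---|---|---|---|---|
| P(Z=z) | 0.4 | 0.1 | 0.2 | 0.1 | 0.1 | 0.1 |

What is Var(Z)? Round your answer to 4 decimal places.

E[Z] = (-9)(0.4) + (-8)(0.1) + (-1)(0.2) + (2)(0.1) + (4)(0.1) + (6)(0.1) = -3.4
E[Z²] = (-9)²(0.4) + (-8)²(0.1) + (-1)²(0.2) + (2)²(0.1) + (4)²(0.1) + (6)²(0.1) = 44.6
Var(Z) = E[Z²] − (E[Z])² = 44.6 − (-3.4)² = 33.04

33.0400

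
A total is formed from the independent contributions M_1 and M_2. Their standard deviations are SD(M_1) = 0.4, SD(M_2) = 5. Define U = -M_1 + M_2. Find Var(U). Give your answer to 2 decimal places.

Var(M_1) = 0.16, Var(M_2) = 25
By independence, Var(U) = (-1)²Var(M_1) + (1)²Var(M_2)
= (-1)²·0.16 + (1)²·25 = 25.16

25.16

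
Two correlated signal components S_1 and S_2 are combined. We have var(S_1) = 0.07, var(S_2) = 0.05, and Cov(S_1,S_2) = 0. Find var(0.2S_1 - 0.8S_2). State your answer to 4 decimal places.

0.0348

var(0.2S_1 - 0.8S_2) = (0.2)²·var(S_1) + (-0.8)²·var(S_2) + 2·(0.2)·(-0.8)·Cov(S_1,S_2)
= 0.04·0.07 + 0.64·0.05 + -0.32·0 = 0.0348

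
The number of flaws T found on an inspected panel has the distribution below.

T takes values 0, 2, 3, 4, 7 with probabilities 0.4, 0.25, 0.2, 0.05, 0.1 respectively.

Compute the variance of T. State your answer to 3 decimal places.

E[T] = (0)(0.4) + (2)(0.25) + (3)(0.2) + (4)(0.05) + (7)(0.1) = 2
E[T²] = (0)²(0.4) + (2)²(0.25) + (3)²(0.2) + (4)²(0.05) + (7)²(0.1) = 8.5
Var(T) = E[T²] − (E[T])² = 8.5 − (2)² = 4.5

4.500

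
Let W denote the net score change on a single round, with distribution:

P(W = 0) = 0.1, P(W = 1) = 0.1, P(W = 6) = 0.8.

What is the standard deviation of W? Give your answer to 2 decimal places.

2.21

E[W] = (0)(0.1) + (1)(0.1) + (6)(0.8) = 4.9
E[W²] = (0)²(0.1) + (1)²(0.1) + (6)²(0.8) = 28.9
Var(W) = E[W²] − (E[W])² = 28.9 − (4.9)² = 4.89
sd(W) = √4.89 ≈ 2.21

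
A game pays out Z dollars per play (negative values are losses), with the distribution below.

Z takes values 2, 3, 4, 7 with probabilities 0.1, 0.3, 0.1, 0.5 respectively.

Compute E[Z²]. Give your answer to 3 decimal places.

E[Z²] = (2)²(0.1) + (3)²(0.3) + (4)²(0.1) + (7)²(0.5) = 29.2

29.200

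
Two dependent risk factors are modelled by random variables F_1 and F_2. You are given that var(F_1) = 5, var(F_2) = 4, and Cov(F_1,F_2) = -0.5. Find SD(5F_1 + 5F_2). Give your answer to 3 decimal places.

14.142

var(5F_1 + 5F_2) = (5)²·var(F_1) + (5)²·var(F_2) + 2·(5)·(5)·Cov(F_1,F_2)
= 25·5 + 25·4 + 50·-0.5 = 200
SD(5F_1 + 5F_2) = √200 ≈ 14.142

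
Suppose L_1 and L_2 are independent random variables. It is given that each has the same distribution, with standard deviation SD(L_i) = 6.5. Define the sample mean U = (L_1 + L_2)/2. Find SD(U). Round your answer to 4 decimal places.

4.5962

var(L_i) = (6.5)² = 42.25
By independence, var(U) = (0.5)²var(L_1) + (0.5)²var(L_2)
= (0.5)²·42.25 + (0.5)²·42.25 = 21.125
SD(U) = √21.125 ≈ 4.5962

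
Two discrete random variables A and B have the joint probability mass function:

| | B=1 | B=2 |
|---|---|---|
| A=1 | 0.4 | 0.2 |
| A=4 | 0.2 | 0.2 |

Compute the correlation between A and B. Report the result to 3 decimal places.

0.167

E[A] = 2.2,  E[B] = 1.4
E[AB] = 3.2
Cov(A,B) = E[AB] − E[A]E[B] = 3.2 − (2.2)(1.4) = 0.12
var(A) = 2.16,  var(B) = 0.24
ρ = 0.12 / √(2.16·0.24) ≈ 0.167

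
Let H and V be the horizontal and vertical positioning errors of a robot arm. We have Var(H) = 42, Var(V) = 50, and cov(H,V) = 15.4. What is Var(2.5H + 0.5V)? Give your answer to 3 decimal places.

313.500

Var(2.5H + 0.5V) = (2.5)²·Var(H) + (0.5)²·Var(V) + 2·(2.5)·(0.5)·cov(H,V)
= 6.25·42 + 0.25·50 + 2.5·15.4 = 313.5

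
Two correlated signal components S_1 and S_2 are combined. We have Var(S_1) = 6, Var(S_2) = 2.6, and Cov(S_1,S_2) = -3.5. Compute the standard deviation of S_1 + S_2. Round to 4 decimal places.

Var(S_1 + S_2) = (1)²·Var(S_1) + (1)²·Var(S_2) + 2·(1)·(1)·Cov(S_1,S_2)
= 1·6 + 1·2.6 + 2·-3.5 = 1.6
SD(S_1 + S_2) = √1.6 ≈ 1.2649

1.2649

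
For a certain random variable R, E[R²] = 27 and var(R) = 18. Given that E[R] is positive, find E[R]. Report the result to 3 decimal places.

3.000

(E[R])² = E[R²] − var(R) = 27 − 18 = 9
E[R] = √9 = 3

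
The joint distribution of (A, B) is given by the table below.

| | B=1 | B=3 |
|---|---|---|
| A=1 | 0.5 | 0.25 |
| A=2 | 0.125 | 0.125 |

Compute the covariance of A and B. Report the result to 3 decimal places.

0.063

E[A] = 1.25,  E[B] = 1.75
E[AB] = 2.25
cov(A,B) = E[AB] − E[A]E[B] = 2.25 − (1.25)(1.75) = 0.0625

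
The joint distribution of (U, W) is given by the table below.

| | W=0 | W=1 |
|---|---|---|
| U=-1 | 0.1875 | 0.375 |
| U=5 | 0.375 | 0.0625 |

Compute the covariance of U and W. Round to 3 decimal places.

-0.773

E[U] = 1.625,  E[W] = 0.4375
E[UW] = -0.0625
Cov(U,W) = E[UW] − E[U]E[W] = -0.0625 − (1.625)(0.4375) = -0.7734375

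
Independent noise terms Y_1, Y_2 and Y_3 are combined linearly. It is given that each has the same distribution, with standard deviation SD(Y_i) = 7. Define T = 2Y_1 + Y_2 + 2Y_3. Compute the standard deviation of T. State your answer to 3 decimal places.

21.000

Var(Y_i) = (7)² = 49
By independence, Var(T) = (2)²Var(Y_1) + (1)²Var(Y_2) + (2)²Var(Y_3)
= (2)²·49 + (1)²·49 + (2)²·49 = 441
SD(T) = √441 ≈ 21.000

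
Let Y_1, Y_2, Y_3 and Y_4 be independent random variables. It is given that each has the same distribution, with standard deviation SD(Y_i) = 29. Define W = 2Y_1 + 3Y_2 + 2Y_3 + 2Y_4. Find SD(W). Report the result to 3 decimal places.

132.895

Var(Y_i) = (29)² = 841
By independence, Var(W) = (2)²Var(Y_1) + (3)²Var(Y_2) + (2)²Var(Y_3) + (2)²Var(Y_4)
= (2)²·841 + (3)²·841 + (2)²·841 + (2)²·841 = 17661
SD(W) = √17661 ≈ 132.895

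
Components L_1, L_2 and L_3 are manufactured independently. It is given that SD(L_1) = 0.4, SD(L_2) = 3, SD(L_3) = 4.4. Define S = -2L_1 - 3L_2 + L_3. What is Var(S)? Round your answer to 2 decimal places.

Var(L_1) = 0.16, Var(L_2) = 9, Var(L_3) = 19.36
By independence, Var(S) = (-2)²Var(L_1) + (-3)²Var(L_2) + (1)²Var(L_3)
= (-2)²·0.16 + (-3)²·9 + (1)²·19.36 = 101

101.00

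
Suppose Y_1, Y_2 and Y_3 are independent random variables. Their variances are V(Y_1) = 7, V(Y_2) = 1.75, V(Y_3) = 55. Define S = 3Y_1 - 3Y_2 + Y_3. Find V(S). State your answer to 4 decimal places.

By independence, V(S) = (3)²V(Y_1) + (-3)²V(Y_2) + (1)²V(Y_3)
= (3)²·7 + (-3)²·1.75 + (1)²·55 = 133.75

133.7500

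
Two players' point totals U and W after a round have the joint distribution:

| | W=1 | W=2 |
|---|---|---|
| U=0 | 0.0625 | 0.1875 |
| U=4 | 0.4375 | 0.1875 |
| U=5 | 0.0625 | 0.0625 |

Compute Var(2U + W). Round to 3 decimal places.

12.465

E[U] = 3.125,  E[W] = 1.4375,  E[UW] = 4.1875
Var(U) = 13.125 − (3.125)² = 3.359375;  Var(W) = 2.3125 − (1.4375)² = 0.24609375
cov(U,W) = 4.1875 − (3.125)(1.4375) = -0.3046875
Var(2U + W) = (2)²·3.359375 + (1)²·0.24609375 + 2·(2)·(1)·-0.3046875 = 12.46484375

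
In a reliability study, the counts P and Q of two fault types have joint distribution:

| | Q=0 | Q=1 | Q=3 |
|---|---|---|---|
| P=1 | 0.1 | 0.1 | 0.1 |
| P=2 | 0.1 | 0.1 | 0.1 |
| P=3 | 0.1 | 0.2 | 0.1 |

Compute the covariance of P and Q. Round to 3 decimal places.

-0.030

E[P] = 2.1,  E[Q] = 1.3
E[PQ] = 2.7
Cov(P,Q) = E[PQ] − E[P]E[Q] = 2.7 − (2.1)(1.3) = -0.03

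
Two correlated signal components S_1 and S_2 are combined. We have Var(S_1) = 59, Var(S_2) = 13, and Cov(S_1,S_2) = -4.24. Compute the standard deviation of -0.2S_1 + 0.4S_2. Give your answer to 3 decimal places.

Var(-0.2S_1 + 0.4S_2) = (-0.2)²·Var(S_1) + (0.4)²·Var(S_2) + 2·(-0.2)·(0.4)·Cov(S_1,S_2)
= 0.04·59 + 0.16·13 + -0.16·-4.24 = 5.1184
σ(-0.2S_1 + 0.4S_2) = √5.1184 ≈ 2.262

2.262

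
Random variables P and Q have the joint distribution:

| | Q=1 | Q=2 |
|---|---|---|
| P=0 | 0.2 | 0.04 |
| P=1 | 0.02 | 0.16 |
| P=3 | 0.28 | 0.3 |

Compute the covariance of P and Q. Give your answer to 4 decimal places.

0.1000

E[P] = 1.92,  E[Q] = 1.5
E[PQ] = 2.98
Cov(P,Q) = E[PQ] − E[P]E[Q] = 2.98 − (1.92)(1.5) = 0.1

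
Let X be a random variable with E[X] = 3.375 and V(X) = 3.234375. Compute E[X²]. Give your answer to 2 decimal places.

E[X²] = V(X) + (E[X])² = 3.234375 + (3.375)² = 14.625

14.63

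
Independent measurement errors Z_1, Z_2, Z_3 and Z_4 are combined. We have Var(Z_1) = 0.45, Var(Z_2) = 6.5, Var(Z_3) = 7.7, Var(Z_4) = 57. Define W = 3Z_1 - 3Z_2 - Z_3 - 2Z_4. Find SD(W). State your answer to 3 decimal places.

17.270

By independence, Var(W) = (3)²Var(Z_1) + (-3)²Var(Z_2) + (-1)²Var(Z_3) + (-2)²Var(Z_4)
= (3)²·0.45 + (-3)²·6.5 + (-1)²·7.7 + (-2)²·57 = 298.25
SD(W) = √298.25 ≈ 17.270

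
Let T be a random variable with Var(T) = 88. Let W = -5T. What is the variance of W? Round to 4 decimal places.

Var(-5T) = (-5)²·Var(T) = 25·88 = 2200

2200.0000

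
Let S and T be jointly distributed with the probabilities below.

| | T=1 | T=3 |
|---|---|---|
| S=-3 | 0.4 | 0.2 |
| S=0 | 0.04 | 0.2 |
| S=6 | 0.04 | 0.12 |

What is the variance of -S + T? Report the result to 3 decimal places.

9.226

E[S] = -0.84,  E[T] = 2.04,  E[ST] = -0.6
Var(S) = 11.16 − (-0.84)² = 10.4544;  Var(T) = 5.16 − (2.04)² = 0.9984
cov(S,T) = -0.6 − (-0.84)(2.04) = 1.1136
Var(-S + T) = (-1)²·10.4544 + (1)²·0.9984 + 2·(-1)·(1)·1.1136 = 9.2256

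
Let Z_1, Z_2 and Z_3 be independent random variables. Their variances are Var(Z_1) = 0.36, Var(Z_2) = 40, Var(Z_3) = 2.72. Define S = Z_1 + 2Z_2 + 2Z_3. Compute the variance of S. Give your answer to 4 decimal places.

By independence, Var(S) = (1)²Var(Z_1) + (2)²Var(Z_2) + (2)²Var(Z_3)
= (1)²·0.36 + (2)²·40 + (2)²·2.72 = 171.24

171.2400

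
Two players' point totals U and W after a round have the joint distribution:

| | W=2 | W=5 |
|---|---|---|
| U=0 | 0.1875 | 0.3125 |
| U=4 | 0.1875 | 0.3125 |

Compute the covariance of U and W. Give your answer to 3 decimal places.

E[U] = 2,  E[W] = 3.875
E[UW] = 7.75
cov(U,W) = E[UW] − E[U]E[W] = 7.75 − (2)(3.875) = 0

0.000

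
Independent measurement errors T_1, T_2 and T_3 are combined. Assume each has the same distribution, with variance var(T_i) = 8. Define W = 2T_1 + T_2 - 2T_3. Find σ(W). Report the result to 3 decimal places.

By independence, var(W) = (2)²var(T_1) + (1)²var(T_2) + (-2)²var(T_3)
= (2)²·8 + (1)²·8 + (-2)²·8 = 72
σ(W) = √72 ≈ 8.485

8.485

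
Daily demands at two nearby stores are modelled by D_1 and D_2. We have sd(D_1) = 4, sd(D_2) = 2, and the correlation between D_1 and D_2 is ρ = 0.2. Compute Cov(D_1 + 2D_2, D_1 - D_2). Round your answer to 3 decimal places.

9.600

Var(D_1) = (4)² = 16;  Var(D_2) = (2)² = 4
Cov(D_1,D_2) = ρ·sd(D_1)·sd(D_2) = 0.2·4·2 = 1.6
Cov(D_1 + 2D_2, D_1 - D_2) = (1)(1)Var(D_1) + (2)(-1)Var(D_2) + [(1)(-1) + (2)(1)]Cov(D_1,D_2)
= 1·16 + -2·4 + 1·1.6 = 9.6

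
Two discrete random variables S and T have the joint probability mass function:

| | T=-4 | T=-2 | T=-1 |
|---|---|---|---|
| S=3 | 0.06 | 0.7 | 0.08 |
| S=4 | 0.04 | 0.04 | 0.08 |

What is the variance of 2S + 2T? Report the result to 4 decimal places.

E[S] = 3.16,  E[T] = -2.04,  E[ST] = -6.44
V(S) = 10.12 − (3.16)² = 0.1344;  V(T) = 4.72 − (-2.04)² = 0.5584
Cov(S,T) = -6.44 − (3.16)(-2.04) = 0.0064
V(2S + 2T) = (2)²·0.1344 + (2)²·0.5584 + 2·(2)·(2)·0.0064 = 2.8224

2.8224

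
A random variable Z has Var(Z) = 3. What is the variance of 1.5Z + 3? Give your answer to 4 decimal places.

6.7500

Var(1.5Z + 3) = (1.5)²·Var(Z) = 2.25·3 = 6.75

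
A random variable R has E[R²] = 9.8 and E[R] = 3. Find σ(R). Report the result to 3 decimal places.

Var(R) = 9.8 − (3)² = 0.8
σ(R) = √0.8 ≈ 0.894

0.894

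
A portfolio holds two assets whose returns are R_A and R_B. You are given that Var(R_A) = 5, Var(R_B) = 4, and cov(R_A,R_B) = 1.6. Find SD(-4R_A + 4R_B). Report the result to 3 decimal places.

9.633

Var(-4R_A + 4R_B) = (-4)²·Var(R_A) + (4)²·Var(R_B) + 2·(-4)·(4)·cov(R_A,R_B)
= 16·5 + 16·4 + -32·1.6 = 92.8
SD(-4R_A + 4R_B) = √92.8 ≈ 9.633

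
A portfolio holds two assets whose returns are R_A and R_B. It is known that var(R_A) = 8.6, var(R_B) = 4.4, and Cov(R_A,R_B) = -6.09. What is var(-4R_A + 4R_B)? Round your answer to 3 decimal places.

var(-4R_A + 4R_B) = (-4)²·var(R_A) + (4)²·var(R_B) + 2·(-4)·(4)·Cov(R_A,R_B)
= 16·8.6 + 16·4.4 + -32·-6.09 = 402.88

402.880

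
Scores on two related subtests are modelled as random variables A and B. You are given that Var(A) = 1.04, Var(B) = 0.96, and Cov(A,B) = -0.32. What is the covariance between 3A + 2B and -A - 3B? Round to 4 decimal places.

Cov(3A + 2B, -A - 3B) = (3)(-1)Var(A) + (2)(-3)Var(B) + [(3)(-3) + (2)(-1)]Cov(A,B)
= -3·1.04 + -6·0.96 + -11·-0.32 = -5.36

-5.3600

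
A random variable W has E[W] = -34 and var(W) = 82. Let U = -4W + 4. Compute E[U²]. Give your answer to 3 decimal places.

E[-4W + 4] = -4·-34 + 4 = 140
var(-4W + 4) = (-4)²·82 = 1312
E[U²] = var(U) + (E[U])² = 1312 + (140)² = 20912

20912.000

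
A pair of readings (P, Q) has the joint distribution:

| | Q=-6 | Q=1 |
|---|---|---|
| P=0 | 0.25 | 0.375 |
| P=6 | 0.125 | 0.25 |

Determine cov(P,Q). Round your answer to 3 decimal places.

E[P] = 2.25,  E[Q] = -1.625
E[PQ] = -3
cov(P,Q) = E[PQ] − E[P]E[Q] = -3 − (2.25)(-1.625) = 0.65625

0.656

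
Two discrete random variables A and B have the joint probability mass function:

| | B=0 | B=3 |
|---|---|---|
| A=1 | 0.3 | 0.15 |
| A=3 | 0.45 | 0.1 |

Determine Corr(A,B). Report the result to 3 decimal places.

E[A] = 2.1,  E[B] = 0.75
E[AB] = 1.35
Cov(A,B) = E[AB] − E[A]E[B] = 1.35 − (2.1)(0.75) = -0.225
var(A) = 0.99,  var(B) = 1.6875
ρ = -0.225 / √(0.99·1.6875) ≈ -0.174

-0.174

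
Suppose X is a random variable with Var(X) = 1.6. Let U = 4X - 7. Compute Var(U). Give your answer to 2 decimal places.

Var(4X - 7) = (4)²·Var(X) = 16·1.6 = 25.6

25.60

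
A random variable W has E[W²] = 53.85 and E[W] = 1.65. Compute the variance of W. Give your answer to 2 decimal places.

51.13

var(W) = 53.85 − (1.65)² = 51.1275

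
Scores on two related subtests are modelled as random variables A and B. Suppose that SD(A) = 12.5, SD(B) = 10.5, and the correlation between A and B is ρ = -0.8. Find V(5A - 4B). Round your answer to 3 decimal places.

9870.250

V(A) = (12.5)² = 156.25;  V(B) = (10.5)² = 110.25
Cov(A,B) = ρ·SD(A)·SD(B) = -0.8·12.5·10.5 = -105
V(5A - 4B) = (5)²·V(A) + (-4)²·V(B) + 2·(5)·(-4)·Cov(A,B)
= 25·156.25 + 16·110.25 + -40·-105 = 9870.25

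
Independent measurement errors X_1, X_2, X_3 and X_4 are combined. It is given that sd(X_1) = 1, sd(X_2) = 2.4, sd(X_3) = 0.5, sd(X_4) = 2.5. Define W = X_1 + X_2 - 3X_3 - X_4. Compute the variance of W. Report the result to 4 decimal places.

var(X_1) = 1, var(X_2) = 5.76, var(X_3) = 0.25, var(X_4) = 6.25
By independence, var(W) = (1)²var(X_1) + (1)²var(X_2) + (-3)²var(X_3) + (-1)²var(X_4)
= (1)²·1 + (1)²·5.76 + (-3)²·0.25 + (-1)²·6.25 = 15.26

15.2600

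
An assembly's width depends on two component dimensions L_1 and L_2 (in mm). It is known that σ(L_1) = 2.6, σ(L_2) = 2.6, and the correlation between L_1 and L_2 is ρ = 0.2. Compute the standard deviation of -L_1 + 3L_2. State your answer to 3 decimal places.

Var(L_1) = (2.6)² = 6.76;  Var(L_2) = (2.6)² = 6.76
cov(L_1,L_2) = ρ·σ(L_1)·σ(L_2) = 0.2·2.6·2.6 = 1.352
Var(-L_1 + 3L_2) = (-1)²·Var(L_1) + (3)²·Var(L_2) + 2·(-1)·(3)·cov(L_1,L_2)
= 1·6.76 + 9·6.76 + -6·1.352 = 59.488
σ(-L_1 + 3L_2) = √59.488 ≈ 7.713

7.713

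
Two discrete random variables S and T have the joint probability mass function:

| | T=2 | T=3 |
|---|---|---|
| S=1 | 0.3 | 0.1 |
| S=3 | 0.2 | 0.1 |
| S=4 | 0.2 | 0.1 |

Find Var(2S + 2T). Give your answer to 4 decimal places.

7.8400

E[S] = 2.5,  E[T] = 2.3,  E[ST] = 5.8
Var(S) = 7.9 − (2.5)² = 1.65;  Var(T) = 5.5 − (2.3)² = 0.21
Cov(S,T) = 5.8 − (2.5)(2.3) = 0.05
Var(2S + 2T) = (2)²·1.65 + (2)²·0.21 + 2·(2)·(2)·0.05 = 7.84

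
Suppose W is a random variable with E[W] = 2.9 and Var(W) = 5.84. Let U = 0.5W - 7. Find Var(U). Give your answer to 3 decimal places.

Var(0.5W - 7) = (0.5)²·Var(W) = 0.25·5.84 = 1.46

1.460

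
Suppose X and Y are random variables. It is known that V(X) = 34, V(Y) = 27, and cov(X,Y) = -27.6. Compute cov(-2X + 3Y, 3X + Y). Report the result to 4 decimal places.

cov(-2X + 3Y, 3X + Y) = (-2)(3)V(X) + (3)(1)V(Y) + [(-2)(1) + (3)(3)]cov(X,Y)
= -6·34 + 3·27 + 7·-27.6 = -316.2

-316.2000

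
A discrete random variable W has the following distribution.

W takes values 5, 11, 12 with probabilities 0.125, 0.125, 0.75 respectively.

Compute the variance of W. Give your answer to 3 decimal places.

5.250

E[W] = (5)(0.125) + (11)(0.125) + (12)(0.75) = 11
E[W²] = (5)²(0.125) + (11)²(0.125) + (12)²(0.75) = 126.25
var(W) = E[W²] − (E[W])² = 126.25 − (11)² = 5.25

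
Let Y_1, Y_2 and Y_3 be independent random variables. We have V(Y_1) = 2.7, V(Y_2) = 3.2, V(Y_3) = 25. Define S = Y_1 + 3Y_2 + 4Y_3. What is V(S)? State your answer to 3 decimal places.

By independence, V(S) = (1)²V(Y_1) + (3)²V(Y_2) + (4)²V(Y_3)
= (1)²·2.7 + (3)²·3.2 + (4)²·25 = 431.5

431.500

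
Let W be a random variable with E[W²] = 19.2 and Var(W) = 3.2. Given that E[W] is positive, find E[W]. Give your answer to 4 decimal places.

4.0000

(E[W])² = E[W²] − Var(W) = 19.2 − 3.2 = 16
E[W] = √16 = 4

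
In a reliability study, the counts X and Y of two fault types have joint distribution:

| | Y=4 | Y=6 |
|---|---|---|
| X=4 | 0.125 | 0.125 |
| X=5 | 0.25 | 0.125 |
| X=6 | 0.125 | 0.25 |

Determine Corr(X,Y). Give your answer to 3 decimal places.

0.160

E[X] = 5.125,  E[Y] = 5
E[XY] = 25.75
Cov(X,Y) = E[XY] − E[X]E[Y] = 25.75 − (5.125)(5) = 0.125
V(X) = 0.609375,  V(Y) = 1
ρ = 0.125 / √(0.609375·1) ≈ 0.160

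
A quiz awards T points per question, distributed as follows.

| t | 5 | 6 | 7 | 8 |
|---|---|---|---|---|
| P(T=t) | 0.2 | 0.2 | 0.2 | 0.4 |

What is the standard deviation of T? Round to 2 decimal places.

1.17

E[T] = (5)(0.2) + (6)(0.2) + (7)(0.2) + (8)(0.4) = 6.8
E[T²] = (5)²(0.2) + (6)²(0.2) + (7)²(0.2) + (8)²(0.4) = 47.6
V(T) = E[T²] − (E[T])² = 47.6 − (6.8)² = 1.36
SD(T) = √1.36 ≈ 1.17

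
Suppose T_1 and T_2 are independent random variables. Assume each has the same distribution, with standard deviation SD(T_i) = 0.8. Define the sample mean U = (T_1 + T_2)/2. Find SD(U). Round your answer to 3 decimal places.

0.566

Var(T_i) = (0.8)² = 0.64
By independence, Var(U) = (0.5)²Var(T_1) + (0.5)²Var(T_2)
= (0.5)²·0.64 + (0.5)²·0.64 = 0.32
SD(U) = √0.32 ≈ 0.566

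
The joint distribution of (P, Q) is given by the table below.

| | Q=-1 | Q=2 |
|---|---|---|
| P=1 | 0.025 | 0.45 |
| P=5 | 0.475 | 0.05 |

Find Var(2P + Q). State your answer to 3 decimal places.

8.010

E[P] = 3.1,  E[Q] = 0.5,  E[PQ] = -1
Var(P) = 13.6 − (3.1)² = 3.99;  Var(Q) = 2.5 − (0.5)² = 2.25
Cov(P,Q) = -1 − (3.1)(0.5) = -2.55
Var(2P + Q) = (2)²·3.99 + (1)²·2.25 + 2·(2)·(1)·-2.55 = 8.01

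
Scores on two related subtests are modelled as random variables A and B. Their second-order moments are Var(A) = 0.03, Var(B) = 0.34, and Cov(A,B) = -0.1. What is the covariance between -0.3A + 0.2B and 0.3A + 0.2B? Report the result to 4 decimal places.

Cov(-0.3A + 0.2B, 0.3A + 0.2B) = (-0.3)(0.3)Var(A) + (0.2)(0.2)Var(B) + [(-0.3)(0.2) + (0.2)(0.3)]Cov(A,B)
= -0.09·0.03 + 0.04·0.34 + 0·-0.1 = 0.0109

0.0109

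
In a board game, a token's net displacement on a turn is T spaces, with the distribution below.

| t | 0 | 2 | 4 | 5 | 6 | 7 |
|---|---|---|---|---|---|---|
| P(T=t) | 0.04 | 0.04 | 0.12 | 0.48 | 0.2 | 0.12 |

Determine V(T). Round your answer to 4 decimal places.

E[T] = (0)(0.04) + (2)(0.04) + (4)(0.12) + (5)(0.48) + (6)(0.2) + (7)(0.12) = 5
E[T²] = (0)²(0.04) + (2)²(0.04) + (4)²(0.12) + (5)²(0.48) + (6)²(0.2) + (7)²(0.12) = 27.16
V(T) = E[T²] − (E[T])² = 27.16 − (5)² = 2.16

2.1600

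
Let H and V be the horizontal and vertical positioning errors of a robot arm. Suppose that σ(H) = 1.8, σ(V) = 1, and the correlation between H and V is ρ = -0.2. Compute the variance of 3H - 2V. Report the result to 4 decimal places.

37.4800

Var(H) = (1.8)² = 3.24;  Var(V) = (1)² = 1
cov(H,V) = ρ·σ(H)·σ(V) = -0.2·1.8·1 = -0.36
Var(3H - 2V) = (3)²·Var(H) + (-2)²·Var(V) + 2·(3)·(-2)·cov(H,V)
= 9·3.24 + 4·1 + -12·-0.36 = 37.48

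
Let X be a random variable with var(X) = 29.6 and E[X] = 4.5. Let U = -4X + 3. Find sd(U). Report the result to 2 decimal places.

var(-4X + 3) = (-4)²·29.6 = 473.6
sd(U) = √473.6 ≈ 21.76

21.76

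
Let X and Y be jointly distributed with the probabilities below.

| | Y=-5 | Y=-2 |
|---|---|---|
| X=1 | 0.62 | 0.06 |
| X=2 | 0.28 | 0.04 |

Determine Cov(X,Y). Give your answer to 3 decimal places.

E[X] = 1.32,  E[Y] = -4.7
E[XY] = -6.18
Cov(X,Y) = E[XY] − E[X]E[Y] = -6.18 − (1.32)(-4.7) = 0.024

0.024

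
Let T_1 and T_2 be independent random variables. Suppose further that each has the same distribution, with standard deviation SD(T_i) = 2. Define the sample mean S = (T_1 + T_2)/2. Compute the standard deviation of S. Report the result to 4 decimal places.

Var(T_i) = (2)² = 4
By independence, Var(S) = (0.5)²Var(T_1) + (0.5)²Var(T_2)
= (0.5)²·4 + (0.5)²·4 = 2
SD(S) = √2 ≈ 1.4142

1.4142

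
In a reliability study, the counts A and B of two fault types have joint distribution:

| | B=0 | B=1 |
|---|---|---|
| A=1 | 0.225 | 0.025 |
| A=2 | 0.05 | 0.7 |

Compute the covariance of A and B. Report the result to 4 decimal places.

E[A] = 1.75,  E[B] = 0.725
E[AB] = 1.425
cov(A,B) = E[AB] − E[A]E[B] = 1.425 − (1.75)(0.725) = 0.15625

0.1563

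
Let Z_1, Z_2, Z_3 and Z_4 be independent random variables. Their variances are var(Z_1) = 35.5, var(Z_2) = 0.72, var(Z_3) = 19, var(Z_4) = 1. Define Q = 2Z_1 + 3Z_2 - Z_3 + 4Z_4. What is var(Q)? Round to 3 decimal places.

By independence, var(Q) = (2)²var(Z_1) + (3)²var(Z_2) + (-1)²var(Z_3) + (4)²var(Z_4)
= (2)²·35.5 + (3)²·0.72 + (-1)²·19 + (4)²·1 = 183.48

183.480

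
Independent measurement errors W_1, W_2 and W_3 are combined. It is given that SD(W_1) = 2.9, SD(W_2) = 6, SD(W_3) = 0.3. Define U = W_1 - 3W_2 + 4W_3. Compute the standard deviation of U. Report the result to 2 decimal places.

18.27

V(W_1) = 8.41, V(W_2) = 36, V(W_3) = 0.09
By independence, V(U) = (1)²V(W_1) + (-3)²V(W_2) + (4)²V(W_3)
= (1)²·8.41 + (-3)²·36 + (4)²·0.09 = 333.85
SD(U) = √333.85 ≈ 18.27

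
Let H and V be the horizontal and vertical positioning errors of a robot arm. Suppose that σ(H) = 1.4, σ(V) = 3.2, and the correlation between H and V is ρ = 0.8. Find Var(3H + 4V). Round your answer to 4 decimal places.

Var(H) = (1.4)² = 1.96;  Var(V) = (3.2)² = 10.24
Cov(H,V) = ρ·σ(H)·σ(V) = 0.8·1.4·3.2 = 3.584
Var(3H + 4V) = (3)²·Var(H) + (4)²·Var(V) + 2·(3)·(4)·Cov(H,V)
= 9·1.96 + 16·10.24 + 24·3.584 = 267.496

267.4960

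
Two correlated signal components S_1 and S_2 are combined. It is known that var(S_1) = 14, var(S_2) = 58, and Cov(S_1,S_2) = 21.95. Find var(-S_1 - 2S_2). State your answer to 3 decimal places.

var(-S_1 - 2S_2) = (-1)²·var(S_1) + (-2)²·var(S_2) + 2·(-1)·(-2)·Cov(S_1,S_2)
= 1·14 + 4·58 + 4·21.95 = 333.8

333.800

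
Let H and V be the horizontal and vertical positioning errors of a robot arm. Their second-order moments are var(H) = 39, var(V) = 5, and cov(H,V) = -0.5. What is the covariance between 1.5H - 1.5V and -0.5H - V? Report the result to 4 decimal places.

-21.3750

cov(1.5H - 1.5V, -0.5H - V) = (1.5)(-0.5)var(H) + (-1.5)(-1)var(V) + [(1.5)(-1) + (-1.5)(-0.5)]cov(H,V)
= -0.75·39 + 1.5·5 + -0.75·-0.5 = -21.375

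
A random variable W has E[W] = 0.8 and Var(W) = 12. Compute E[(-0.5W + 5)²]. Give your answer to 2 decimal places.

E[-0.5W + 5] = -0.5·0.8 + 5 = 4.6
Var(-0.5W + 5) = (-0.5)²·12 = 3
E[(-0.5W + 5)²] = Var((-0.5W + 5)) + (E[(-0.5W + 5)])² = 3 + (4.6)² = 24.16

24.16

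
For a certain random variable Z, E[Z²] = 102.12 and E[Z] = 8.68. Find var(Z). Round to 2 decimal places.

26.78

var(Z) = 102.12 − (8.68)² = 26.7776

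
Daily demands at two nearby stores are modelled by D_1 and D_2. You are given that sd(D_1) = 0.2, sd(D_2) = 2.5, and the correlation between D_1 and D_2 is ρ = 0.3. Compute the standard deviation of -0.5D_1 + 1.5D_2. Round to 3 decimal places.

3.721

V(D_1) = (0.2)² = 0.04;  V(D_2) = (2.5)² = 6.25
cov(D_1,D_2) = ρ·sd(D_1)·sd(D_2) = 0.3·0.2·2.5 = 0.15
V(-0.5D_1 + 1.5D_2) = (-0.5)²·V(D_1) + (1.5)²·V(D_2) + 2·(-0.5)·(1.5)·cov(D_1,D_2)
= 0.25·0.04 + 2.25·6.25 + -1.5·0.15 = 13.8475
sd(-0.5D_1 + 1.5D_2) = √13.8475 ≈ 3.721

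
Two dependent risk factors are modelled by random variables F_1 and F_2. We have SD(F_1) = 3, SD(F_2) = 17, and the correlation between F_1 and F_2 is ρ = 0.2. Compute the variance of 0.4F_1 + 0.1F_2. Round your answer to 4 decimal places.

var(F_1) = (3)² = 9;  var(F_2) = (17)² = 289
Cov(F_1,F_2) = ρ·SD(F_1)·SD(F_2) = 0.2·3·17 = 10.2
var(0.4F_1 + 0.1F_2) = (0.4)²·var(F_1) + (0.1)²·var(F_2) + 2·(0.4)·(0.1)·Cov(F_1,F_2)
= 0.16·9 + 0.01·289 + 0.08·10.2 = 5.146

5.1460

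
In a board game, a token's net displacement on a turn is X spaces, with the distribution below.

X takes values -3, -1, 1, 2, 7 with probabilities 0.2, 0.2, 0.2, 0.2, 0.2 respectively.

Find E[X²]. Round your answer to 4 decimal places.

E[X²] = (-3)²(0.2) + (-1)²(0.2) + (1)²(0.2) + (2)²(0.2) + (7)²(0.2) = 12.8

12.8000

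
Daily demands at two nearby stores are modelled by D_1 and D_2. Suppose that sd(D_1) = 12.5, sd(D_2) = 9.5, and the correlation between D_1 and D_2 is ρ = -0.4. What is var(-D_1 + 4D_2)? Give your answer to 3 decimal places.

1980.250

var(D_1) = (12.5)² = 156.25;  var(D_2) = (9.5)² = 90.25
Cov(D_1,D_2) = ρ·sd(D_1)·sd(D_2) = -0.4·12.5·9.5 = -47.5
var(-D_1 + 4D_2) = (-1)²·var(D_1) + (4)²·var(D_2) + 2·(-1)·(4)·Cov(D_1,D_2)
= 1·156.25 + 16·90.25 + -8·-47.5 = 1980.25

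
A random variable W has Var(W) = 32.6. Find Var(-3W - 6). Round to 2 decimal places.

Var(-3W - 6) = (-3)²·Var(W) = 9·32.6 = 293.4

293.40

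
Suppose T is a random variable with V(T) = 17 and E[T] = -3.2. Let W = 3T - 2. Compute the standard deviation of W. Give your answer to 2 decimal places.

12.37

V(3T - 2) = (3)²·17 = 153
SD(W) = √153 ≈ 12.37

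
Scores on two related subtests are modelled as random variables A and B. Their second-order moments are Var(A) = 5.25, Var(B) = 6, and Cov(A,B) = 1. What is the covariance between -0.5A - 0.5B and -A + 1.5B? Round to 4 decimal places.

-2.1250

Cov(-0.5A - 0.5B, -A + 1.5B) = (-0.5)(-1)Var(A) + (-0.5)(1.5)Var(B) + [(-0.5)(1.5) + (-0.5)(-1)]Cov(A,B)
= 0.5·5.25 + -0.75·6 + -0.25·1 = -2.125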